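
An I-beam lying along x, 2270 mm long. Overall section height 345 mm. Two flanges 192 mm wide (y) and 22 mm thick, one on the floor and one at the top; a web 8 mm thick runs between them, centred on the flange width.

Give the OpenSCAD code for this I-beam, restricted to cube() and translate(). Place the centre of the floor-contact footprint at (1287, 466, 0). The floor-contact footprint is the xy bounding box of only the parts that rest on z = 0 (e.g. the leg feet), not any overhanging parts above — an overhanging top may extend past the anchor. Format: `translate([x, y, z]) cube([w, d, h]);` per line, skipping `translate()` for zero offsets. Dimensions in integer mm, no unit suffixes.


translate([152, 370, 0]) cube([2270, 192, 22]);
translate([152, 462, 22]) cube([2270, 8, 301]);
translate([152, 370, 323]) cube([2270, 192, 22]);


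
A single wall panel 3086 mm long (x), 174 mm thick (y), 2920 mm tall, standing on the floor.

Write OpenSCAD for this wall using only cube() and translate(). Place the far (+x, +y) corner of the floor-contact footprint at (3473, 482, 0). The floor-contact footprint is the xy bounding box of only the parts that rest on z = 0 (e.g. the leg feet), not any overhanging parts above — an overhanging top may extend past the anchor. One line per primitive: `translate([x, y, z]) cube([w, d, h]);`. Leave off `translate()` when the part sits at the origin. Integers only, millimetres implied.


translate([387, 308, 0]) cube([3086, 174, 2920]);


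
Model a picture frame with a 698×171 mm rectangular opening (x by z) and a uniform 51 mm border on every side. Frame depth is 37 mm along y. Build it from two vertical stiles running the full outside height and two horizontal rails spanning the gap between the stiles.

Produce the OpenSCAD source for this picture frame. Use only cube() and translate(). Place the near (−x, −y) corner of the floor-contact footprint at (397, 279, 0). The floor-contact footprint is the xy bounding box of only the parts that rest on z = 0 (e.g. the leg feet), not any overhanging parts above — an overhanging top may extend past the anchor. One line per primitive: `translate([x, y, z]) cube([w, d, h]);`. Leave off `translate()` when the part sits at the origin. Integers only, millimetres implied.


translate([397, 279, 0]) cube([51, 37, 273]);
translate([1146, 279, 0]) cube([51, 37, 273]);
translate([448, 279, 0]) cube([698, 37, 51]);
translate([448, 279, 222]) cube([698, 37, 51]);


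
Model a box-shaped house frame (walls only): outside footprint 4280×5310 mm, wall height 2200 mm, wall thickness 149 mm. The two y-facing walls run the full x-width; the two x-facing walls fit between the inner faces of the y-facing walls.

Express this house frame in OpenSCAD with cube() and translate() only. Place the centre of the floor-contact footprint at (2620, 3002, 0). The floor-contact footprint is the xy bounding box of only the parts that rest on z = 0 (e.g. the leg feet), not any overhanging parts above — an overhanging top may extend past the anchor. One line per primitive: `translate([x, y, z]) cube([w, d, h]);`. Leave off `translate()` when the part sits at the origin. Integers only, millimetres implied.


translate([480, 347, 0]) cube([4280, 149, 2200]);
translate([480, 5508, 0]) cube([4280, 149, 2200]);
translate([480, 496, 0]) cube([149, 5012, 2200]);
translate([4611, 496, 0]) cube([149, 5012, 2200]);


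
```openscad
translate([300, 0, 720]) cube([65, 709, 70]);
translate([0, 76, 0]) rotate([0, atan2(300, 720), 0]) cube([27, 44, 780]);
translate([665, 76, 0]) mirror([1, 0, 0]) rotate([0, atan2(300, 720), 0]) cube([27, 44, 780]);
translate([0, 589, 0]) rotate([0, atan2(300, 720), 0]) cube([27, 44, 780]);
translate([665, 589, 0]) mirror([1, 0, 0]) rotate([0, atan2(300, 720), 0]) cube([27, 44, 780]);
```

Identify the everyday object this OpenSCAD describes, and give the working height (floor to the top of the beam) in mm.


A sawhorse. The overall height is 790 mm.

A beam across two mirrored pairs of raked legs — a sawhorse. The beam's underside is at z = 720 (matching the legs' vertical rise in atan2(300, 720)) and the beam is 70 mm tall, so its top is at 720 + 70 = 790 mm. The raked legs top out at the beam's underside, so that is the highest point.


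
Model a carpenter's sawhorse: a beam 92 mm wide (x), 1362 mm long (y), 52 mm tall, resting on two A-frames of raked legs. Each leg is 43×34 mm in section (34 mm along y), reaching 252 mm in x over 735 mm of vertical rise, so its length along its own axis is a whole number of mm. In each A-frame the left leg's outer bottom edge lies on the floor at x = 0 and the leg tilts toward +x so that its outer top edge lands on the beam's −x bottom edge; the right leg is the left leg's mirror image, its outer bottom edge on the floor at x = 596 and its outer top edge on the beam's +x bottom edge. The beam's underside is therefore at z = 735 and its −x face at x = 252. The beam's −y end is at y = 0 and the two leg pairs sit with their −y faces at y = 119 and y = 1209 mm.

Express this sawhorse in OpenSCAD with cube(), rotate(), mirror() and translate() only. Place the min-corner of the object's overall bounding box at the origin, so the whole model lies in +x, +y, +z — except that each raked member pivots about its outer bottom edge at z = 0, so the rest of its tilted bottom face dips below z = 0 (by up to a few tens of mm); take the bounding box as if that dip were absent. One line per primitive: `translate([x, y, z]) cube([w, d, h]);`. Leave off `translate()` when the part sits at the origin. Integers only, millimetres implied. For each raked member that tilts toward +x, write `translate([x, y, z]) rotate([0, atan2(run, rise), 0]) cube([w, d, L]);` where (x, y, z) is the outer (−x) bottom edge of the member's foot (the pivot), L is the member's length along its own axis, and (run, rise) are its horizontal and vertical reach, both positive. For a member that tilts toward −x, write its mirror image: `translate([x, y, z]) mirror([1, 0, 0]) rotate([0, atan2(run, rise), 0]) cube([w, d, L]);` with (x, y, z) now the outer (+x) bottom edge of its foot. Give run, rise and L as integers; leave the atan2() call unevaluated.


translate([252, 0, 735]) cube([92, 1362, 52]);
translate([0, 119, 0]) rotate([0, atan2(252, 735), 0]) cube([43, 34, 777]);
translate([596, 119, 0]) mirror([1, 0, 0]) rotate([0, atan2(252, 735), 0]) cube([43, 34, 777]);
translate([0, 1209, 0]) rotate([0, atan2(252, 735), 0]) cube([43, 34, 777]);
translate([596, 1209, 0]) mirror([1, 0, 0]) rotate([0, atan2(252, 735), 0]) cube([43, 34, 777]);


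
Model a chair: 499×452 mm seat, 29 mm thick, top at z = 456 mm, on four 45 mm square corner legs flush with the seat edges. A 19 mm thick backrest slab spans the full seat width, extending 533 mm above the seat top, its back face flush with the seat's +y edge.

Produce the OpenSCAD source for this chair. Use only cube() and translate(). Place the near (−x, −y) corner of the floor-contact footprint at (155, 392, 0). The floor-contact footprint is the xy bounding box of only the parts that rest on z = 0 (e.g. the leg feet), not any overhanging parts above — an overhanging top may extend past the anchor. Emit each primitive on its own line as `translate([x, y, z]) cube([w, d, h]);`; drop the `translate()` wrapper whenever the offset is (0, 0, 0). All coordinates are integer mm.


translate([155, 392, 427]) cube([499, 452, 29]);
translate([155, 392, 0]) cube([45, 45, 427]);
translate([609, 392, 0]) cube([45, 45, 427]);
translate([155, 799, 0]) cube([45, 45, 427]);
translate([609, 799, 0]) cube([45, 45, 427]);
translate([155, 825, 456]) cube([499, 19, 533]);


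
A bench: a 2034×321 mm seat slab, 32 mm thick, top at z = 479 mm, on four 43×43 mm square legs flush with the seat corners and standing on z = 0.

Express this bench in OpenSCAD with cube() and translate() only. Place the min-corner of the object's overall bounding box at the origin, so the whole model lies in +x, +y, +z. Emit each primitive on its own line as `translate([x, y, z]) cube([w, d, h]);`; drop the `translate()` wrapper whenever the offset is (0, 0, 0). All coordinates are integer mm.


translate([0, 0, 447]) cube([2034, 321, 32]);
cube([43, 43, 447]);
translate([0, 278, 0]) cube([43, 43, 447]);
translate([1991, 0, 0]) cube([43, 43, 447]);
translate([1991, 278, 0]) cube([43, 43, 447]);


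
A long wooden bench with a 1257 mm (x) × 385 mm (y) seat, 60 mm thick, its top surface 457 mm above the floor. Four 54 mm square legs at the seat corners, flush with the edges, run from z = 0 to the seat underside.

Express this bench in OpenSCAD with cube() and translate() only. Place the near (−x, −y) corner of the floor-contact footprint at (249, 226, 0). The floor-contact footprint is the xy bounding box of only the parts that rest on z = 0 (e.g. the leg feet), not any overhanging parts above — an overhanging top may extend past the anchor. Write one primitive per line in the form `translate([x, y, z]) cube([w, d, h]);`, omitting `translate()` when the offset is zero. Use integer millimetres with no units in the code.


// leg_h = 457 − 60 = 397
translate([249, 226, 397]) cube([1257, 385, 60]);
translate([249, 226, 0]) cube([54, 54, 397]);
translate([249, 557, 0]) cube([54, 54, 397]);
translate([1452, 226, 0]) cube([54, 54, 397]);
translate([1452, 557, 0]) cube([54, 54, 397]);


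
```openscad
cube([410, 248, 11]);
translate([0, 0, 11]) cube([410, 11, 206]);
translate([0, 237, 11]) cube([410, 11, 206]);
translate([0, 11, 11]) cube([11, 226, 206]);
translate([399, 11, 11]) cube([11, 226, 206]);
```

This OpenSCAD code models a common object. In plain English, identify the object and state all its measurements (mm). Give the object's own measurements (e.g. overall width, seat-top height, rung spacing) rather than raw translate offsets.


An open-topped rectangular box: outside dimensions 410×248×217 mm, with a uniform wall and base thickness of 11 mm. The base is a full 410×248 slab on the floor; four walls sit on top of the base. The front and back walls (the −y and +y sides) span the full width; the two side walls fit between them.


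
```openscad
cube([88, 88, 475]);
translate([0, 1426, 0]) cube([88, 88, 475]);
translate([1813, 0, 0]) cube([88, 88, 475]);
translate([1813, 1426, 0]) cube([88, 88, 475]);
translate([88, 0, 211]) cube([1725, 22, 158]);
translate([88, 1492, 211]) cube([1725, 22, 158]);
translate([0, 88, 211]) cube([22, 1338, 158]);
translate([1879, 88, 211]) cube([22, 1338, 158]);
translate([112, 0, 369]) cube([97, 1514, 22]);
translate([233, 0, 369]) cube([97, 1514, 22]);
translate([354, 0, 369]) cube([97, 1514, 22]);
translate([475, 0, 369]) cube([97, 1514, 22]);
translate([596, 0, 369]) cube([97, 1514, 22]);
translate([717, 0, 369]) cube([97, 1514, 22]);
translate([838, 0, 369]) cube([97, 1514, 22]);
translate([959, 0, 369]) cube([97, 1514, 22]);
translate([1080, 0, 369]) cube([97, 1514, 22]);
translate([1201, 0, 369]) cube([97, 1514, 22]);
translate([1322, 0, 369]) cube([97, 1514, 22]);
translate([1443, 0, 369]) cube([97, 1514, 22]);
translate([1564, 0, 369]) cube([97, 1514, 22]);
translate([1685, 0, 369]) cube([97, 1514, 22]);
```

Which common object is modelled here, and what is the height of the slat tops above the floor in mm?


A bed frame. The slat-top height is 391 mm.

Four posts, four rails, and a row of slats — a bed frame. Slats sit on the rails at z = 211 + 158 = 369; with slat thickness 22, the top is 391 mm.


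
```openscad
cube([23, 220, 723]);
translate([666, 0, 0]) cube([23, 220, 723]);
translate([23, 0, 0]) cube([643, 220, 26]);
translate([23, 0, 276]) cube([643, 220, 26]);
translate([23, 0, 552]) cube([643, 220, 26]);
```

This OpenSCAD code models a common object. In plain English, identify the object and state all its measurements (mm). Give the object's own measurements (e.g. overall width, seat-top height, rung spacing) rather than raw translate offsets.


An open bookshelf. Two side panels, each 23 mm thick, 220 mm deep and 723 mm tall, stand 689 mm apart (outside-to-outside). Between them sit 3 shelves, each 26 mm thick and 220 mm deep, spanning the full gap between the sides. The bottom shelf rests on the floor (its underside at z = 0) and the clear gap between one shelf's top and the next shelf's underside is 250 mm.


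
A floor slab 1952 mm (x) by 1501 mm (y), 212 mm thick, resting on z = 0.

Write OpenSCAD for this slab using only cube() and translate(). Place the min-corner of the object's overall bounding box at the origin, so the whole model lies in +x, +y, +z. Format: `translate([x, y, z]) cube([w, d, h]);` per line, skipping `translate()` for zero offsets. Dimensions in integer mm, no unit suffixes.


cube([1952, 1501, 212]);


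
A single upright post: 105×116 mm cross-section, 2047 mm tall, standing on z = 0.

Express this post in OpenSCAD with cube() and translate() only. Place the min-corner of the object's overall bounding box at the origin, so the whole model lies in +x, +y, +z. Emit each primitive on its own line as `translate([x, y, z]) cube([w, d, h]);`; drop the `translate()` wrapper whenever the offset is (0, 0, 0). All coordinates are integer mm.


cube([105, 116, 2047]);


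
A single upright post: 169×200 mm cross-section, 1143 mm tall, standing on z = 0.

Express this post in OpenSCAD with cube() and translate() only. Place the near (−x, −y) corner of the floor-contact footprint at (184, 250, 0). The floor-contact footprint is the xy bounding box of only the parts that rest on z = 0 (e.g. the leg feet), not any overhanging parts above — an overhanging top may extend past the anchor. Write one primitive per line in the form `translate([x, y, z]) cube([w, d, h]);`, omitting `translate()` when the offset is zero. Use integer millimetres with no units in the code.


translate([184, 250, 0]) cube([169, 200, 1143]);


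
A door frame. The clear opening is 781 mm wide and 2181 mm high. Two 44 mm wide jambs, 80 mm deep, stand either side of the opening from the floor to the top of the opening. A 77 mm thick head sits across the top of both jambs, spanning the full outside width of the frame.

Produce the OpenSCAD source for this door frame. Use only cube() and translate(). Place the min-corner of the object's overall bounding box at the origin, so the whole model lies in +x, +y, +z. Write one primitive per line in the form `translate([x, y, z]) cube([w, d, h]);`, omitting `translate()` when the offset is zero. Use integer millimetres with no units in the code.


cube([44, 80, 2181]);
translate([825, 0, 0]) cube([44, 80, 2181]);
translate([0, 0, 2181]) cube([869, 80, 77]);


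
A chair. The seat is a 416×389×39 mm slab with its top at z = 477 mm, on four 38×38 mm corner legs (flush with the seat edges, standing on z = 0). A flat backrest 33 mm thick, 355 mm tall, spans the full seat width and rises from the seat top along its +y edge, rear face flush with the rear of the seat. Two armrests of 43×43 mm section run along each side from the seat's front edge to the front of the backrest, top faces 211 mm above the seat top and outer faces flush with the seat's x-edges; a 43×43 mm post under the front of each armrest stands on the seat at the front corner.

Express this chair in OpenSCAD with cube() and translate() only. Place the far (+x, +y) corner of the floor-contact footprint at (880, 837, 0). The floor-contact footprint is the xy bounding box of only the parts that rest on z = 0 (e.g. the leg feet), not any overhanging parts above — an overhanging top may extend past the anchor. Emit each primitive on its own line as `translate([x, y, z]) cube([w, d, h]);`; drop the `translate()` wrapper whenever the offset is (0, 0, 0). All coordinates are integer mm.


// leg_h = 477 - 39 = 438
// arm post h = 211 - 43 = 168
translate([464, 448, 438]) cube([416, 389, 39]);
translate([464, 448, 0]) cube([38, 38, 438]);
translate([842, 448, 0]) cube([38, 38, 438]);
translate([464, 799, 0]) cube([38, 38, 438]);
translate([842, 799, 0]) cube([38, 38, 438]);
translate([464, 804, 477]) cube([416, 33, 355]);
translate([464, 448, 645]) cube([43, 356, 43]);
translate([837, 448, 645]) cube([43, 356, 43]);
translate([464, 448, 477]) cube([43, 43, 168]);
translate([837, 448, 477]) cube([43, 43, 168]);


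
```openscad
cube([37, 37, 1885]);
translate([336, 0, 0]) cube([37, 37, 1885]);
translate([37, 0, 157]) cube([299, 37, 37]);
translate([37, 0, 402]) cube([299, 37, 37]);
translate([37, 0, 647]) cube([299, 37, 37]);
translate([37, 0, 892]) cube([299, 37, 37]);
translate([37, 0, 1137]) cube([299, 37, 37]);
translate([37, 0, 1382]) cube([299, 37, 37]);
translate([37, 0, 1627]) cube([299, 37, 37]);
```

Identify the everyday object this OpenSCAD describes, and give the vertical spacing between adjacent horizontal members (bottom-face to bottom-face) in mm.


A ladder. The rung spacing is 245 mm.

Two tall 37×37 posts with 7 short bars between them — a ladder. Adjacent rungs sit at z = 157 and z = 402, so the spacing is 402 − 157 = 245 mm.


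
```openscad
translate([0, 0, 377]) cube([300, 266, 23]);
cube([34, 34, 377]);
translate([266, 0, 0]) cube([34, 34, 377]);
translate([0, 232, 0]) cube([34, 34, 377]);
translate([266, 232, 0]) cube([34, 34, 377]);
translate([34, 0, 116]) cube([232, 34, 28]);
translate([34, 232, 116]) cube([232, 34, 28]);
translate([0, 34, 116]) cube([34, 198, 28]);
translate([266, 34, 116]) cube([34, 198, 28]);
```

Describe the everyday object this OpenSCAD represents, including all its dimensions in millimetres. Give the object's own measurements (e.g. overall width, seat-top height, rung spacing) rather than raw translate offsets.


A four-legged stool. The seat is a 300×266×23 mm slab whose top surface is at z = 400 mm; four square legs, each 34×34 mm in cross-section, run from the floor (z = 0) to the underside of the seat, each flush with a corner of the seat. Four stretchers, 34 mm wide and 28 mm tall, connect adjacent legs with their undersides at z = 116 mm, each running between the inner faces of the legs it joins and aligned with the legs' outer faces on the other axis.


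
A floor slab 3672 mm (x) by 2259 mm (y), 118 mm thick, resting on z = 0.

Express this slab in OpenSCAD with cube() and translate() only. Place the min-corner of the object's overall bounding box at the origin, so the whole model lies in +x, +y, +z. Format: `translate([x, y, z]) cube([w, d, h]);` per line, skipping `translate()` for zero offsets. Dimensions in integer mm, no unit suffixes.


cube([3672, 2259, 118]);


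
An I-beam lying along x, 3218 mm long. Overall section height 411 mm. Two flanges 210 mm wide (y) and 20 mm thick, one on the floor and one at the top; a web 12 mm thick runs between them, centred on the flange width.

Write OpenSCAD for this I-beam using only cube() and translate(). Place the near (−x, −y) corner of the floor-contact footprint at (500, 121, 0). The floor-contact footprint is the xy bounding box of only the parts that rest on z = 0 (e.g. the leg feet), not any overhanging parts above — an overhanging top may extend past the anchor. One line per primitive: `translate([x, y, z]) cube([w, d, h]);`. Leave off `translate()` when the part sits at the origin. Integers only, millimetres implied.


translate([500, 121, 0]) cube([3218, 210, 20]);
translate([500, 220, 20]) cube([3218, 12, 371]);
translate([500, 121, 391]) cube([3218, 210, 20]);


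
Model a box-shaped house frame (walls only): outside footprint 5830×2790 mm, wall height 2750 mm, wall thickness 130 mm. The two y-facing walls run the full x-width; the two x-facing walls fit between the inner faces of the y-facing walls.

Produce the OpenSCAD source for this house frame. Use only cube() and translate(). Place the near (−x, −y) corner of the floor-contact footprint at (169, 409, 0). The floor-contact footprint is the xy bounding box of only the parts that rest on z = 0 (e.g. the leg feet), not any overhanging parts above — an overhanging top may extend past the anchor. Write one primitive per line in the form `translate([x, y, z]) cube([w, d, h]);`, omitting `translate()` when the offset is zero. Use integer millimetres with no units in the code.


translate([169, 409, 0]) cube([5830, 130, 2750]);
translate([169, 3069, 0]) cube([5830, 130, 2750]);
translate([169, 539, 0]) cube([130, 2530, 2750]);
translate([5869, 539, 0]) cube([130, 2530, 2750]);


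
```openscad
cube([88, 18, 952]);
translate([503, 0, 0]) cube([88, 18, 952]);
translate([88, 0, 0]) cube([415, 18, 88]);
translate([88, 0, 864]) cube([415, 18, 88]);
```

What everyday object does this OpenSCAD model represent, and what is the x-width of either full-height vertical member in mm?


A picture frame. The border width is 88 mm.

Four thin pieces enclosing a rectangular opening — a picture frame. The two full-height stiles are 952 mm tall; the top rail sits at z = 864 and is 88 mm tall, so the border above the opening is 952 − 864 = 88 mm, matching the stile x-width.


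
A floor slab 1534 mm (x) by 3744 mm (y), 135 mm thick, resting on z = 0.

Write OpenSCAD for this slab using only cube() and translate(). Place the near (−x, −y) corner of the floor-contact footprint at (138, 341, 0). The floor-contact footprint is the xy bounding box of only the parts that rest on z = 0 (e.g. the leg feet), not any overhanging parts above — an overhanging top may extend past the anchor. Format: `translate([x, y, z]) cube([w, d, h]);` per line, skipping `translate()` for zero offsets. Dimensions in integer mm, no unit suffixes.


translate([138, 341, 0]) cube([1534, 3744, 135]);


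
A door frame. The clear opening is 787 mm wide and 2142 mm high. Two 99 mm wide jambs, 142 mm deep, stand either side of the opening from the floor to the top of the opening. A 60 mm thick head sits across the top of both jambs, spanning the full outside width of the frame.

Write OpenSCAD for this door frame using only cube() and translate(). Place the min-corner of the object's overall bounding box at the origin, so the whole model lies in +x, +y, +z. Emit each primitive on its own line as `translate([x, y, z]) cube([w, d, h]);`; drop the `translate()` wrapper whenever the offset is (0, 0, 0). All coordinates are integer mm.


cube([99, 142, 2142]);
translate([886, 0, 0]) cube([99, 142, 2142]);
translate([0, 0, 2142]) cube([985, 142, 60]);


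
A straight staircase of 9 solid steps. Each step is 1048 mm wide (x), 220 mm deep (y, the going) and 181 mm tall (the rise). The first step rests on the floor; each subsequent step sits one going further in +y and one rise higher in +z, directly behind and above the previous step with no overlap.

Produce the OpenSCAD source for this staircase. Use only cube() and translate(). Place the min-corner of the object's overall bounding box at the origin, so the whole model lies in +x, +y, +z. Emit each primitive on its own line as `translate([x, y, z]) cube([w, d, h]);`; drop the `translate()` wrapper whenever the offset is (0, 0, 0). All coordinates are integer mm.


cube([1048, 220, 181]);
translate([0, 220, 181]) cube([1048, 220, 181]);
translate([0, 440, 362]) cube([1048, 220, 181]);
translate([0, 660, 543]) cube([1048, 220, 181]);
translate([0, 880, 724]) cube([1048, 220, 181]);
translate([0, 1100, 905]) cube([1048, 220, 181]);
translate([0, 1320, 1086]) cube([1048, 220, 181]);
translate([0, 1540, 1267]) cube([1048, 220, 181]);
translate([0, 1760, 1448]) cube([1048, 220, 181]);


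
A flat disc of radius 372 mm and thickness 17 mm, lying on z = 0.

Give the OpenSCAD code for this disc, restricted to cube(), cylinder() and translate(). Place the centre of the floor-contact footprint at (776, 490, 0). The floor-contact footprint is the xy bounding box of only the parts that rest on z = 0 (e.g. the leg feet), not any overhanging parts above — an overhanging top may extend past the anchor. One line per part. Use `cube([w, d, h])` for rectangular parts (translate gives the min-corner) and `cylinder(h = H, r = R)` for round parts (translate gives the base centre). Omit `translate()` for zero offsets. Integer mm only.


translate([776, 490, 0]) cylinder(h = 17, r = 372);


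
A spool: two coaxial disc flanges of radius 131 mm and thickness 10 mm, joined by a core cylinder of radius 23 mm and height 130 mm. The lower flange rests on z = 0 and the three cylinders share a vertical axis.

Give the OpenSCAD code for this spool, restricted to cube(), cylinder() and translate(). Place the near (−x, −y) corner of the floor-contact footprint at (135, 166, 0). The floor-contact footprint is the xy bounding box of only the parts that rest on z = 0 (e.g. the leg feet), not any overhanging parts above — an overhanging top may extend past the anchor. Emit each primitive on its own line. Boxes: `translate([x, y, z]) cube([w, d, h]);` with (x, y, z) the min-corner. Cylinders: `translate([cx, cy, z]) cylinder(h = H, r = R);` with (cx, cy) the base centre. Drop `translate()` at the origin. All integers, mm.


translate([266, 297, 0]) cylinder(h = 10, r = 131);
translate([266, 297, 10]) cylinder(h = 130, r = 23);
translate([266, 297, 140]) cylinder(h = 10, r = 131);


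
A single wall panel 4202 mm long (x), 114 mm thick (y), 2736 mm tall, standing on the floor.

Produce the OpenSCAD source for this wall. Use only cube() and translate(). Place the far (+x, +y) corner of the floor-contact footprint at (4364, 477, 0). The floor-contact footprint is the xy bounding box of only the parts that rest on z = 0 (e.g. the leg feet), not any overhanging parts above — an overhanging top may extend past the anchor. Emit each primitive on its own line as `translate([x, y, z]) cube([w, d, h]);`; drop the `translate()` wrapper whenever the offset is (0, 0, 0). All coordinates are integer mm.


translate([162, 363, 0]) cube([4202, 114, 2736]);


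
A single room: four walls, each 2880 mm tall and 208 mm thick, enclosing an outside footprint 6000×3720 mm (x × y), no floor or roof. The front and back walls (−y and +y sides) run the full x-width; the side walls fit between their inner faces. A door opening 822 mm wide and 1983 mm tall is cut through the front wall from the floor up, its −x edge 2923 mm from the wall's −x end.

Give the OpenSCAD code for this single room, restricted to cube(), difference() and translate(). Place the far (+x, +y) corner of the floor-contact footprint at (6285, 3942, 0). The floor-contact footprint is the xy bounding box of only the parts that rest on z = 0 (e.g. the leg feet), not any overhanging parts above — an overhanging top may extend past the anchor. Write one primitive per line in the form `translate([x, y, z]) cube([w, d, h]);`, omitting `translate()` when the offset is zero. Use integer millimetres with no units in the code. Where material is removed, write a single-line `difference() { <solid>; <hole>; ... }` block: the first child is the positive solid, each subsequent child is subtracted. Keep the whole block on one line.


difference() { translate([285, 222, 0]) cube([6000, 208, 2880]); translate([3208, 222, 0]) cube([822, 208, 1983]); }
translate([285, 3734, 0]) cube([6000, 208, 2880]);
translate([285, 430, 0]) cube([208, 3304, 2880]);
translate([6077, 430, 0]) cube([208, 3304, 2880]);


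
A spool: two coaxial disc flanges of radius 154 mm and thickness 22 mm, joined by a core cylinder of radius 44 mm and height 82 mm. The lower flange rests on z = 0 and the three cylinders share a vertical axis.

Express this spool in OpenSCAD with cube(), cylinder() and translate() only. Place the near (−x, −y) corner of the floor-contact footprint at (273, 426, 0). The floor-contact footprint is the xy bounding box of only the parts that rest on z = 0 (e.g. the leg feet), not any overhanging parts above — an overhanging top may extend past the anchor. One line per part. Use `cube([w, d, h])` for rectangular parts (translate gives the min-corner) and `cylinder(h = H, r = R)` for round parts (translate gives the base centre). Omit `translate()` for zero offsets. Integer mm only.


translate([427, 580, 0]) cylinder(h = 22, r = 154);
translate([427, 580, 22]) cylinder(h = 82, r = 44);
translate([427, 580, 104]) cylinder(h = 22, r = 154);


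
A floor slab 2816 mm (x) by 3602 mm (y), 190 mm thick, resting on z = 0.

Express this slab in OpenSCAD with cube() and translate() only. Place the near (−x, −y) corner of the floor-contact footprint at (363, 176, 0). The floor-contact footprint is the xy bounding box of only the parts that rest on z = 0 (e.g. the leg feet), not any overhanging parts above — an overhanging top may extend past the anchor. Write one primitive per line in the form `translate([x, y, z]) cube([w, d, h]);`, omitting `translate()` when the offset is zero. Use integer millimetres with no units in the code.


translate([363, 176, 0]) cube([2816, 3602, 190]);


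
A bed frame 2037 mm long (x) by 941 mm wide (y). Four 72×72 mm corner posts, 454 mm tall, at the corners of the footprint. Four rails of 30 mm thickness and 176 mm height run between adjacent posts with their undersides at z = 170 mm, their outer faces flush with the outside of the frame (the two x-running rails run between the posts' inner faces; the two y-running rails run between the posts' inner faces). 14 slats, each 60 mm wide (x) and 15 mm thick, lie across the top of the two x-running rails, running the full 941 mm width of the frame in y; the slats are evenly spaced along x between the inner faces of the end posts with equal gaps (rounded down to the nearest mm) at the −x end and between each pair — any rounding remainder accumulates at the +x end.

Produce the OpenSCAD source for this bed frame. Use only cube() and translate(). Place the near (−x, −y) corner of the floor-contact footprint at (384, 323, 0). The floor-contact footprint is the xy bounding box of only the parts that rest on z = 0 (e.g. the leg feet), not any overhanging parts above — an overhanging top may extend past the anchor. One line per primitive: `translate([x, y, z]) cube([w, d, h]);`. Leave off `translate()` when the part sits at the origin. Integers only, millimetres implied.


translate([384, 323, 0]) cube([72, 72, 454]);
translate([384, 1192, 0]) cube([72, 72, 454]);
translate([2349, 323, 0]) cube([72, 72, 454]);
translate([2349, 1192, 0]) cube([72, 72, 454]);
translate([456, 323, 170]) cube([1893, 30, 176]);
translate([456, 1234, 170]) cube([1893, 30, 176]);
translate([384, 395, 170]) cube([30, 797, 176]);
translate([2391, 395, 170]) cube([30, 797, 176]);
translate([526, 323, 346]) cube([60, 941, 15]);
translate([656, 323, 346]) cube([60, 941, 15]);
translate([786, 323, 346]) cube([60, 941, 15]);
translate([916, 323, 346]) cube([60, 941, 15]);
translate([1046, 323, 346]) cube([60, 941, 15]);
translate([1176, 323, 346]) cube([60, 941, 15]);
translate([1306, 323, 346]) cube([60, 941, 15]);
translate([1436, 323, 346]) cube([60, 941, 15]);
translate([1566, 323, 346]) cube([60, 941, 15]);
translate([1696, 323, 346]) cube([60, 941, 15]);
translate([1826, 323, 346]) cube([60, 941, 15]);
translate([1956, 323, 346]) cube([60, 941, 15]);
translate([2086, 323, 346]) cube([60, 941, 15]);
translate([2216, 323, 346]) cube([60, 941, 15]);


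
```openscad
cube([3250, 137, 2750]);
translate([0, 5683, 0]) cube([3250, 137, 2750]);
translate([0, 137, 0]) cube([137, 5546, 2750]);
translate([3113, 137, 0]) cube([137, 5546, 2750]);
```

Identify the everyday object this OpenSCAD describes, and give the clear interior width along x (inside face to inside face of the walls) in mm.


A house (or room) frame. The interior width is 2976 mm.

Four 2750 mm walls enclosing a rectangle with no floor or roof — a room or house frame. Outside width is 3250 mm and wall thickness is 137 mm, so the interior width is 3250 − 2 × 137 = 2976 mm.


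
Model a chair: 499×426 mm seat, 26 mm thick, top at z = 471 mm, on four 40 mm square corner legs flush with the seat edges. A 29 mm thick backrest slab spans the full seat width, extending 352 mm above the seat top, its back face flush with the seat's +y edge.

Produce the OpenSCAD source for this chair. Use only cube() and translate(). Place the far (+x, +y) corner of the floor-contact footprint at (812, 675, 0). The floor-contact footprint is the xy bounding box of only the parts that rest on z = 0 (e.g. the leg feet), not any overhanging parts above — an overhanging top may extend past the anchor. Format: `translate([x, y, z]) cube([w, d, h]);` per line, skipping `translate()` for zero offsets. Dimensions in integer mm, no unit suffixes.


// leg_h = 471 - 26 = 445
translate([313, 249, 445]) cube([499, 426, 26]);
translate([313, 249, 0]) cube([40, 40, 445]);
translate([772, 249, 0]) cube([40, 40, 445]);
translate([313, 635, 0]) cube([40, 40, 445]);
translate([772, 635, 0]) cube([40, 40, 445]);
translate([313, 646, 471]) cube([499, 29, 352]);


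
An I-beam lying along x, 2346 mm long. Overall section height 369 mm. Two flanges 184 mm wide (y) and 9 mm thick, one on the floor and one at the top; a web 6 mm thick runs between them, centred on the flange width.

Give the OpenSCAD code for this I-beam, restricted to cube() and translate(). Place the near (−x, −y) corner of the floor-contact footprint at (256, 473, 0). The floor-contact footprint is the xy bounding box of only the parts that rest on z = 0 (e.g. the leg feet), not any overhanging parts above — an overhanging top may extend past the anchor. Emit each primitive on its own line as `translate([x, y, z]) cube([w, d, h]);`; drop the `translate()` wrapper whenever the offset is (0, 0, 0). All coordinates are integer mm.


translate([256, 473, 0]) cube([2346, 184, 9]);
translate([256, 562, 9]) cube([2346, 6, 351]);
translate([256, 473, 360]) cube([2346, 184, 9]);


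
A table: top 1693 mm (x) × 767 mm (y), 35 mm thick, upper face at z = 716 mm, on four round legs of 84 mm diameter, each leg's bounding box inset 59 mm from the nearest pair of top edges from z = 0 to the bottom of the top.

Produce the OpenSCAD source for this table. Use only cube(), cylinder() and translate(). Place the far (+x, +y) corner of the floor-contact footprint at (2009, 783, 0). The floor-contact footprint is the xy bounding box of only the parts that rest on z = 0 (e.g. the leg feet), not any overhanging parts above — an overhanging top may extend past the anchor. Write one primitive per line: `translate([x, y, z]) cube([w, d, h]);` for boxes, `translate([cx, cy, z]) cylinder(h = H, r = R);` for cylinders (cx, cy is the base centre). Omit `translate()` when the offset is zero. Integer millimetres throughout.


translate([375, 75, 681]) cube([1693, 767, 35]);
translate([476, 176, 0]) cylinder(h = 681, r = 42);
translate([1967, 176, 0]) cylinder(h = 681, r = 42);
translate([476, 741, 0]) cylinder(h = 681, r = 42);
translate([1967, 741, 0]) cylinder(h = 681, r = 42);


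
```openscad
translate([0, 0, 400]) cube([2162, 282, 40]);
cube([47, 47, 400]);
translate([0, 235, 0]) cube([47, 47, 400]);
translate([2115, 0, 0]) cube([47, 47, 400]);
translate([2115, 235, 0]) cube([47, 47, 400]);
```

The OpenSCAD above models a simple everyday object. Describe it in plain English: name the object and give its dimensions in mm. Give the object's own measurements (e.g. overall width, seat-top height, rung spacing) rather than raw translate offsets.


A long wooden bench with a 2162 mm (x) × 282 mm (y) seat, 40 mm thick, its top surface 440 mm above the floor. Four 47 mm square legs at the seat corners, flush with the edges, run from z = 0 to the seat underside.


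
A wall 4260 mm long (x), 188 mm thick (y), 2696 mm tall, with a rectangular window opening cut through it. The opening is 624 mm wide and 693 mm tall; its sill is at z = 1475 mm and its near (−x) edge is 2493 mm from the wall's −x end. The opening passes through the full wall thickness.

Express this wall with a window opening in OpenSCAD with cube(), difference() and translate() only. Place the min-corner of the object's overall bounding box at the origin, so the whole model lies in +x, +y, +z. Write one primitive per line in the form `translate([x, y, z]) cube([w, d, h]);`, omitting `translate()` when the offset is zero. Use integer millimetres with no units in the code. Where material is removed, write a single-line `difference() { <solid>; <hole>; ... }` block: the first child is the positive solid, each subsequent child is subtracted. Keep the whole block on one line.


difference() { cube([4260, 188, 2696]); translate([2493, 0, 1475]) cube([624, 188, 693]); }


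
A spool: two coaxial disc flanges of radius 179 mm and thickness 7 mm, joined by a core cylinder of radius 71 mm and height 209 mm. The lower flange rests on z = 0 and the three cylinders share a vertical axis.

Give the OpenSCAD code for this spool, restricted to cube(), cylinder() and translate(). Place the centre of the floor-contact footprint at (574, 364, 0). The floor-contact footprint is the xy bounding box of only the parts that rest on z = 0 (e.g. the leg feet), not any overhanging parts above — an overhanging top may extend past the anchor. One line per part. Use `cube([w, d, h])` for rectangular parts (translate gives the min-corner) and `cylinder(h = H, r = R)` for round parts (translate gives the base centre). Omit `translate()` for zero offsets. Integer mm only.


translate([574, 364, 0]) cylinder(h = 7, r = 179);
translate([574, 364, 7]) cylinder(h = 209, r = 71);
translate([574, 364, 216]) cylinder(h = 7, r = 179);


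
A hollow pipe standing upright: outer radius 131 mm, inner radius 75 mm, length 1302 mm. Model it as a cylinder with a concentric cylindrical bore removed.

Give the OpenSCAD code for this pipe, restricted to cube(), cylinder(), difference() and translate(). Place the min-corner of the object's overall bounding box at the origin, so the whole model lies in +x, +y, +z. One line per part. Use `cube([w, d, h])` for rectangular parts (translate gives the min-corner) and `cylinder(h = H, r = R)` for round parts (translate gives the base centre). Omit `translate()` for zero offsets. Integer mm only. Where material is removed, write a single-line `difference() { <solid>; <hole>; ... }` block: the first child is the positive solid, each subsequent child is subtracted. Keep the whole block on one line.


difference() { translate([131, 131, 0]) cylinder(h = 1302, r = 131); translate([131, 131, 0]) cylinder(h = 1302, r = 75); }


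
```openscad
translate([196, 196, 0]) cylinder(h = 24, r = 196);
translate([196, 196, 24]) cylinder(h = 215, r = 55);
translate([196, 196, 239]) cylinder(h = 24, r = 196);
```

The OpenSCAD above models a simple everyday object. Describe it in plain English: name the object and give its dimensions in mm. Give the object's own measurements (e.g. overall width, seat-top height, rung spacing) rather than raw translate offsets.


A spool: two coaxial disc flanges of radius 196 mm and thickness 24 mm, joined by a core cylinder of radius 55 mm and height 215 mm. The lower flange rests on z = 0 and the three cylinders share a vertical axis.


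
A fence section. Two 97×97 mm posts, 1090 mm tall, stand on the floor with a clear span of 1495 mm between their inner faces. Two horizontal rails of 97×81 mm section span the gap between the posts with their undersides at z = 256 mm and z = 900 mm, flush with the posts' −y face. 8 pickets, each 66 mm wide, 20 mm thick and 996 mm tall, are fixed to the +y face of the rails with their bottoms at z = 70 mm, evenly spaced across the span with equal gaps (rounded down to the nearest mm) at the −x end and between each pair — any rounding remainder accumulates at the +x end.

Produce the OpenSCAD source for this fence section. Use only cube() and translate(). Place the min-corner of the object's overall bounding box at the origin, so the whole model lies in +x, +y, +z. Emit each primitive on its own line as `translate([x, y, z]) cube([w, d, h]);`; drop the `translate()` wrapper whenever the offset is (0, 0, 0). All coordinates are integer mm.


cube([97, 97, 1090]);
translate([1592, 0, 0]) cube([97, 97, 1090]);
translate([97, 0, 256]) cube([1495, 97, 81]);
translate([97, 0, 900]) cube([1495, 97, 81]);
translate([204, 97, 70]) cube([66, 20, 996]);
translate([377, 97, 70]) cube([66, 20, 996]);
translate([550, 97, 70]) cube([66, 20, 996]);
translate([723, 97, 70]) cube([66, 20, 996]);
translate([896, 97, 70]) cube([66, 20, 996]);
translate([1069, 97, 70]) cube([66, 20, 996]);
translate([1242, 97, 70]) cube([66, 20, 996]);
translate([1415, 97, 70]) cube([66, 20, 996]);
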